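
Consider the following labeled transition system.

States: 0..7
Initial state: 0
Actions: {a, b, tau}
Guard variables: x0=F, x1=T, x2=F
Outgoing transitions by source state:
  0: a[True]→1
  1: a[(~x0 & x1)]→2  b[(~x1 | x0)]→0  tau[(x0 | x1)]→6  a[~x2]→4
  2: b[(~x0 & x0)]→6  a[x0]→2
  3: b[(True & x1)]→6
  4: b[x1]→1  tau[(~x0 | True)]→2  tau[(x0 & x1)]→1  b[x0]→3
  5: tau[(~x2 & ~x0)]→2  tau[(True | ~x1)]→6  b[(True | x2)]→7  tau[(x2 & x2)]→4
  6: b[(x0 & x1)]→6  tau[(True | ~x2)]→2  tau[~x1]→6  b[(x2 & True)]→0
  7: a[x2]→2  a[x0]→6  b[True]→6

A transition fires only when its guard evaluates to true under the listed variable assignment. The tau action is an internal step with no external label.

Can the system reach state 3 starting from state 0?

Answer: UNREACHABLE

Working:
After dropping false guards: 12 live edges.
depth 0: {0}
depth 1: {1}  now seen {0,1}
depth 2: {2,4,6}  now seen {0,1,2,4,6}
Reach set: {0,1,2,4,6}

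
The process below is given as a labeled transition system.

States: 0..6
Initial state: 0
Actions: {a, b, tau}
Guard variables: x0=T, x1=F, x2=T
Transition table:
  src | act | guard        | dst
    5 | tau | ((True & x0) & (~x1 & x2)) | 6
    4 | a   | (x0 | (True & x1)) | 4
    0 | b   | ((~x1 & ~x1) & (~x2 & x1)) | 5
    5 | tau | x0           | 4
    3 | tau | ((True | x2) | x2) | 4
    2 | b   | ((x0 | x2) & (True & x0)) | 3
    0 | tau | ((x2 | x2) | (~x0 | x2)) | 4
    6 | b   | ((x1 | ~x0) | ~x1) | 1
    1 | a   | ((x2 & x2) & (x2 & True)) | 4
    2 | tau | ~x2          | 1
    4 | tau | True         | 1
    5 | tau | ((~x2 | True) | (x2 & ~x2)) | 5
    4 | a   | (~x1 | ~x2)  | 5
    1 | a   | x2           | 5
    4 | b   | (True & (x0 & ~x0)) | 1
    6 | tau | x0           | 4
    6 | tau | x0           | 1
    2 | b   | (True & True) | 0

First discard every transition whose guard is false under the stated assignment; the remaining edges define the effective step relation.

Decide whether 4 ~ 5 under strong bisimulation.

Refine partition for ~:
  round 0: {{0,1,2,3,4,5,6}}
  round 1: {{0,3,5},{1},{2},{4},{6}}
  round 2: {{0,3},{1},{2},{4},{5},{6}}
Fixed point at round 3; 6 class(es).
[4]={4}  [5]={5}

Answer: NOT BISIMILAR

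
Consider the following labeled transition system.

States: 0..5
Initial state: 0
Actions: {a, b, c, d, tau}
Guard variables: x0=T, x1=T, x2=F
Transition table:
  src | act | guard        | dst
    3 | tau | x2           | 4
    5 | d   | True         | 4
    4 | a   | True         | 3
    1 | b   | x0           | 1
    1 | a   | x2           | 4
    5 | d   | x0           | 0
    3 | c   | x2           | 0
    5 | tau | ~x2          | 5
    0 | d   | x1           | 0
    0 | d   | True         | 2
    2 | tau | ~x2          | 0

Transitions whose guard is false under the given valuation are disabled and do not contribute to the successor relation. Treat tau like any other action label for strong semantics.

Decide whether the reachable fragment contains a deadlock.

Answer: DEADLOCK-FREE

Working:
R = {0,2}
  0: d→0  d→2  [deg 2]
  2: tau→0  [deg 1]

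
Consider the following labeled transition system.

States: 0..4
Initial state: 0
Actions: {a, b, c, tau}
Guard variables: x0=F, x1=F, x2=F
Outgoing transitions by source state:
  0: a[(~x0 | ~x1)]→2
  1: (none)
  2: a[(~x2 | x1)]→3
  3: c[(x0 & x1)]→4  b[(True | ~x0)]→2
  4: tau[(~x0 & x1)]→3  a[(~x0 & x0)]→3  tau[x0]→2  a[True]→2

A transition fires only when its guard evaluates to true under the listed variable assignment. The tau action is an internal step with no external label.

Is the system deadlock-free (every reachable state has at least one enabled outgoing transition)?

Answer: DEADLOCK-FREE

Analysis:
Reachable = {0,2,3}
  0: a→2  [1 exit(s)]
  2: a→3  [1 exit(s)]
  3: b→2  [1 exit(s)]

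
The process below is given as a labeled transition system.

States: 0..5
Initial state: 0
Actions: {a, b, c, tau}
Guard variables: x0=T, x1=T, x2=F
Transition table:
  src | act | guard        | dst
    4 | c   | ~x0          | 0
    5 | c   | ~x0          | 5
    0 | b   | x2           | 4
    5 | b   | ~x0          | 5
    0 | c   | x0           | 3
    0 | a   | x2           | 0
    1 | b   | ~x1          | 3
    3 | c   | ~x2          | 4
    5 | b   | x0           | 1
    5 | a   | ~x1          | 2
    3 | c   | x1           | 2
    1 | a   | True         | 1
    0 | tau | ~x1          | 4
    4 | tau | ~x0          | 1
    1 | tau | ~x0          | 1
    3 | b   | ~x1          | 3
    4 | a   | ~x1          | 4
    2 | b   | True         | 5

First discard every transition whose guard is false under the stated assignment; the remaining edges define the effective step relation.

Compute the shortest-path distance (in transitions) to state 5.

BFS to 5:
  L0 = {0}
  L1 = {3}
  L2 = {2,4}
  L3 = {5}
5 enters at depth 3; path c·c·b

Answer: 3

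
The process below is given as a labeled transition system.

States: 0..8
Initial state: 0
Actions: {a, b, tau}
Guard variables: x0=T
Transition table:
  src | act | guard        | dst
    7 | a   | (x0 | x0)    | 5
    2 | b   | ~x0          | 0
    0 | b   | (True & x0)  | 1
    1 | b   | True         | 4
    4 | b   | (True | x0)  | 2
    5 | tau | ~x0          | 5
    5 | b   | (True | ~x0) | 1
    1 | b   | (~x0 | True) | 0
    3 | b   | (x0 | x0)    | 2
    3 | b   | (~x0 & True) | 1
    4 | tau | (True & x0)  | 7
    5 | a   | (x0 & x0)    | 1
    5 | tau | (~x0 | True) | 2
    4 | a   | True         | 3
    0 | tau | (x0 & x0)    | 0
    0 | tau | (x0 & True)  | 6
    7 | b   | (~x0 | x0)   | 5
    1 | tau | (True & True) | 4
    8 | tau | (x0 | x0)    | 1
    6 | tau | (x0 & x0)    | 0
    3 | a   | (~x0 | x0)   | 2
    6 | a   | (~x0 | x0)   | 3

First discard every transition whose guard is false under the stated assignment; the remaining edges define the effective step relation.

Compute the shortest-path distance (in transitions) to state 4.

Answer: 2

Trace:
Breadth-first toward 4:
  L0 = {0}
  L1 = {1,6}
  L2 = {3,4}
first hit 4 at d=2 via b·b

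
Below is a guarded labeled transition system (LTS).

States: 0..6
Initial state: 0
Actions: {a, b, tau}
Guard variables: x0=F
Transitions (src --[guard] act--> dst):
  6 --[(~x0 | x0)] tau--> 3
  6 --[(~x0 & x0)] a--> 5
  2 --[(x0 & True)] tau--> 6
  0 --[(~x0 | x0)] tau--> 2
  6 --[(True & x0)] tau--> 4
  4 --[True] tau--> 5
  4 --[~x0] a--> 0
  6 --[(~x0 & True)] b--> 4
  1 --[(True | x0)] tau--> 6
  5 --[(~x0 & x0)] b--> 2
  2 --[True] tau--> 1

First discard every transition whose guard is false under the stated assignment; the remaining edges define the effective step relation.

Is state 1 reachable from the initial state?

After dropping false guards: 7 live edges.
Layer 0: {0}
Layer 1: {2}  total {0,2}
Layer 2: {1}  total {0,1,2}
Layer 3: {6}  total {0,1,2,6}
Layer 4: {3,4}  total {0,1,2,3,4,6}
Layer 5: {5}  total {0,1,2,3,4,5,6}
R = {0,1,2,3,4,5,6}
trace reaching 1: tau·tau

Answer: REACHABLE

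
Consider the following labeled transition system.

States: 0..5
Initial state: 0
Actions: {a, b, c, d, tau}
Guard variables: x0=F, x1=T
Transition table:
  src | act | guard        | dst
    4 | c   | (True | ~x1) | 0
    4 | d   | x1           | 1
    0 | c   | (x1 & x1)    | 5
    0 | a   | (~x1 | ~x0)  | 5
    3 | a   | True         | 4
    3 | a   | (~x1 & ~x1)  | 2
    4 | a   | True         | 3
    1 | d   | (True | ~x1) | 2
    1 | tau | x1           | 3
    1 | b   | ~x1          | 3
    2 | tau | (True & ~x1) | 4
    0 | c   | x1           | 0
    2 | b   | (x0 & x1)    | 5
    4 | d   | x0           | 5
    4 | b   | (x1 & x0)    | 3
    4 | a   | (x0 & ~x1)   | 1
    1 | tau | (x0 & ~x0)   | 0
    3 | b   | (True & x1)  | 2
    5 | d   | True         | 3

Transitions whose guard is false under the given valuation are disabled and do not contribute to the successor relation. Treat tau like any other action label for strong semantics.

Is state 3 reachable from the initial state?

After dropping false guards: 11 live edges.
Layer 0: {0}
Layer 1: {5}  cumulative {0,5}
Layer 2: {3}  cumulative {0,3,5}
Layer 3: {2,4}  cumulative {0,2,3,4,5}
Layer 4: {1}  cumulative {0,1,2,3,4,5}
R = {0,1,2,3,4,5}
trace reaching 3: c·d

Answer: REACHABLE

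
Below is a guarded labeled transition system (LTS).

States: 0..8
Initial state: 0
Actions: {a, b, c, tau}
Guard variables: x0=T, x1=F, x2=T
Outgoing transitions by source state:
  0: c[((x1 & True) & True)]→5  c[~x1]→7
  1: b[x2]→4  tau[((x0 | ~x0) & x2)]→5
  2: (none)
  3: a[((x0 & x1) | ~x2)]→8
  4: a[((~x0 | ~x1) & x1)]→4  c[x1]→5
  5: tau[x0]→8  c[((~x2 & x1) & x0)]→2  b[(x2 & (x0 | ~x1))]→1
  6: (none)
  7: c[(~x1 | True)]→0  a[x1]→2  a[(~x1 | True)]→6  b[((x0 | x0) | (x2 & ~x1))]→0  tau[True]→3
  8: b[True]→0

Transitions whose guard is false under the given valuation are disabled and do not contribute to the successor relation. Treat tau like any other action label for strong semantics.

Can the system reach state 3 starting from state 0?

10 transition(s) survive guard evaluation.
Layer 0: {0}
Layer 1: {7}  cumulative {0,7}
Layer 2: {3,6}  cumulative {0,3,6,7}
Reachable = {0,3,6,7}
trace reaching 3: c·tau

Answer: REACHABLE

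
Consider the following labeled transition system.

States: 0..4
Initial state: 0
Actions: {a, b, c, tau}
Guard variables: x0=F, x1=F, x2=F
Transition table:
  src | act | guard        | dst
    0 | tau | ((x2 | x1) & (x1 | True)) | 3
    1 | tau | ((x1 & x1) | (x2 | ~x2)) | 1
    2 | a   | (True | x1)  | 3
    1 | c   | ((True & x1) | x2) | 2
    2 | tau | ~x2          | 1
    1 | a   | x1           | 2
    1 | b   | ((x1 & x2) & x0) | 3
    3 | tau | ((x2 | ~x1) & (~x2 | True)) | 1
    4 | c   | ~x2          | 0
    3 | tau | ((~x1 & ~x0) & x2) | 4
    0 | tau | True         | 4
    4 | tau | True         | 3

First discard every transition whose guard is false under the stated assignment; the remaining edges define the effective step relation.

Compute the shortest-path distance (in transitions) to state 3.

Answer: 2

Analysis:
Layered search for 3:
  depth 0: {0}
  depth 1: {4}
  depth 2: {3}
3 enters at depth 2; path tau·tau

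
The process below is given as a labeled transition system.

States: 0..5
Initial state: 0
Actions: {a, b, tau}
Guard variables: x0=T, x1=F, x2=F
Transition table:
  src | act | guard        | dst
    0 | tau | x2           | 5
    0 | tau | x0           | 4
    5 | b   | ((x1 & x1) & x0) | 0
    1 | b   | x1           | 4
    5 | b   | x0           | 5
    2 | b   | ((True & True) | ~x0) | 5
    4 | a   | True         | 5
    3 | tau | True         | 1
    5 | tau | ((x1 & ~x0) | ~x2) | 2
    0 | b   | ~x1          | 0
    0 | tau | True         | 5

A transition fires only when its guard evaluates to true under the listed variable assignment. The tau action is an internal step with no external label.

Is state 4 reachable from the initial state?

Answer: REACHABLE

Trace:
Guard filter leaves 8 enabled edge(s).
L0 = {0}
L1 = {4,5}  cumulative {0,4,5}
L2 = {2}  cumulative {0,2,4,5}
R = {0,2,4,5}
Path to 4: tau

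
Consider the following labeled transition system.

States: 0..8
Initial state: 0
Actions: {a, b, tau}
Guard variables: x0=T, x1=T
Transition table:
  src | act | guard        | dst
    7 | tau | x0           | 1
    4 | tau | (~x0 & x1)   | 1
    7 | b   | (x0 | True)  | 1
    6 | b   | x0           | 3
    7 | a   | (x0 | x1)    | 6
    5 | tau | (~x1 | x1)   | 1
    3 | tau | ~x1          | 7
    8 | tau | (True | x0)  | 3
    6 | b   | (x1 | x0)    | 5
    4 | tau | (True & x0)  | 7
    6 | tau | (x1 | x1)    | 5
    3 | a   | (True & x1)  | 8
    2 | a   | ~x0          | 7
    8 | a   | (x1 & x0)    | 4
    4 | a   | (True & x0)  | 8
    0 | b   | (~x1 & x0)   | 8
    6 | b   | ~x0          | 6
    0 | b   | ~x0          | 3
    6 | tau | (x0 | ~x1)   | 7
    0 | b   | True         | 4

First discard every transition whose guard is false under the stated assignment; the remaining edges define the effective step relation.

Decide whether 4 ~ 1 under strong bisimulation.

Bisimulation quotient by refinement:
  round 0: {{0,1,2,3,4,5,6,7,8}}
  round 1: {{0},{1,2},{3},{4,8},{5},{6},{7}}
  round 2: {{0},{1,2},{3},{4},{5},{6},{7},{8}}
Fixed point at round 3; 8 class(es).
class of 4: {4}; class of 1: {1,2}

Answer: NOT BISIMILAR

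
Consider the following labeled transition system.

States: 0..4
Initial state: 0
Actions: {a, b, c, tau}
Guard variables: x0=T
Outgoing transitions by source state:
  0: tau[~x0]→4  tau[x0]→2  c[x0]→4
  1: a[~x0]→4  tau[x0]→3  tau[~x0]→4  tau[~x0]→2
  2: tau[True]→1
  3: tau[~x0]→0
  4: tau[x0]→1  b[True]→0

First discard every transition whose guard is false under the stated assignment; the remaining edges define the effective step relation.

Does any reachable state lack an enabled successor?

Answer: DEADLOCK at state 3

Trace:
Reach set: {0,1,2,3,4}
  0: c→4  tau→2  [2 out]
  1: tau→3  [1 out]
  2: tau→1  [1 out]
  3: ∅  [STUCK]
  4: b→0  tau→1  [2 out]
trace reaching 3: tau·tau·tau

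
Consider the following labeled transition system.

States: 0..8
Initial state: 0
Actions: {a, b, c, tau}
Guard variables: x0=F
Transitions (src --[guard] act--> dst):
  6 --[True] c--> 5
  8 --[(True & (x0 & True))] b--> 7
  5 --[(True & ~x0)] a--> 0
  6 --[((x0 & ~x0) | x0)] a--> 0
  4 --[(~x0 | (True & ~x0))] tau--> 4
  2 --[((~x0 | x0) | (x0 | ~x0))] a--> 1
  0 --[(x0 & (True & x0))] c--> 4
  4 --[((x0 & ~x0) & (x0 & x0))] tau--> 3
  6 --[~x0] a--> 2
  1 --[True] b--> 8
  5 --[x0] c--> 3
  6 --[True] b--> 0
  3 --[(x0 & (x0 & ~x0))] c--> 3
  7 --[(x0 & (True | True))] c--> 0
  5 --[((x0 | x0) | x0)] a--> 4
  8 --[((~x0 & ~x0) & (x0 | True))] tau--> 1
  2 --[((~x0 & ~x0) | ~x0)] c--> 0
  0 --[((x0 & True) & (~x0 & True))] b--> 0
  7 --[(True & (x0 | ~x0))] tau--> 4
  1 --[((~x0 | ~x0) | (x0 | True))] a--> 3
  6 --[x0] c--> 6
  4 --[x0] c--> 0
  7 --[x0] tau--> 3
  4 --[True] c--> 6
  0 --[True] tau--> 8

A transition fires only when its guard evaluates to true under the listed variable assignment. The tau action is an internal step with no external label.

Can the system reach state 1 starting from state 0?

Guard filter leaves 13 enabled edge(s).
L0 = {0}
L1 = {8}  now seen {0,8}
L2 = {1}  now seen {0,1,8}
L3 = {3}  now seen {0,1,3,8}
Reachable = {0,1,3,8}
Path to 1: tau·tau

Answer: REACHABLE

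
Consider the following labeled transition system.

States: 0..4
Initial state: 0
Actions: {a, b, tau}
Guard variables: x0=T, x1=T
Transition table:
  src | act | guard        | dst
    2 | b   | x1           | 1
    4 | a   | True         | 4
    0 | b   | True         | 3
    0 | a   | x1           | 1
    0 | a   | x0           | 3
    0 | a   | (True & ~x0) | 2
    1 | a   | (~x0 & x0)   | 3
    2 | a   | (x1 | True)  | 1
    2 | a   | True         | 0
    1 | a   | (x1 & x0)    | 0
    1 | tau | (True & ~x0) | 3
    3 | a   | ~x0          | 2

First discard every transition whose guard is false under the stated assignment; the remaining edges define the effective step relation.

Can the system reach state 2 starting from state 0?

After dropping false guards: 8 live edges.
depth 0: {0}
depth 1: {1,3}  total {0,1,3}
R = {0,1,3}

Answer: UNREACHABLE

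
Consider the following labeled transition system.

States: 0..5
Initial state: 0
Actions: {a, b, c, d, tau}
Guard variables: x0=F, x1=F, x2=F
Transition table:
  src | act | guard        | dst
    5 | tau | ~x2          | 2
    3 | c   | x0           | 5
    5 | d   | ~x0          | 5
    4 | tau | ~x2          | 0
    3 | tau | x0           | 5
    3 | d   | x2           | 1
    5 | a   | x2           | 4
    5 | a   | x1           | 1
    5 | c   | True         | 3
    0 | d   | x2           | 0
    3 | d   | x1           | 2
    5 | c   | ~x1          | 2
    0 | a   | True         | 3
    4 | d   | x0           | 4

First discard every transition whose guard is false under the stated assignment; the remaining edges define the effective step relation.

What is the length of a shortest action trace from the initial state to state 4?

Answer: UNREACHABLE

Working:
BFS to 4:
  L0 = {0}
  L1 = {3}
4 never appears.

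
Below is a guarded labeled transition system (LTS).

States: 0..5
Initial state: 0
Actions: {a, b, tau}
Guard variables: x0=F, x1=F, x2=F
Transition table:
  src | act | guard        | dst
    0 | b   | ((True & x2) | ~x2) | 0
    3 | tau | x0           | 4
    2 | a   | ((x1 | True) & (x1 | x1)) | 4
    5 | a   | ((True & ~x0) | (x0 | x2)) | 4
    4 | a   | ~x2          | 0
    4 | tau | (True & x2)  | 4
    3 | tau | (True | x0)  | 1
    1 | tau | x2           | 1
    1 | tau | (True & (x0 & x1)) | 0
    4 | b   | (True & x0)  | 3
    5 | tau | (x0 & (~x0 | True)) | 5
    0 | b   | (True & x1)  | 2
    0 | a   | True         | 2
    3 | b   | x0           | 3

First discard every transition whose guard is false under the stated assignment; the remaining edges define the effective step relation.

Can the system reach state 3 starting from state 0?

Answer: UNREACHABLE

Trace:
Guard filter leaves 5 enabled edge(s).
L0 = {0}
L1 = {2}  now seen {0,2}
Reach set: {0,2}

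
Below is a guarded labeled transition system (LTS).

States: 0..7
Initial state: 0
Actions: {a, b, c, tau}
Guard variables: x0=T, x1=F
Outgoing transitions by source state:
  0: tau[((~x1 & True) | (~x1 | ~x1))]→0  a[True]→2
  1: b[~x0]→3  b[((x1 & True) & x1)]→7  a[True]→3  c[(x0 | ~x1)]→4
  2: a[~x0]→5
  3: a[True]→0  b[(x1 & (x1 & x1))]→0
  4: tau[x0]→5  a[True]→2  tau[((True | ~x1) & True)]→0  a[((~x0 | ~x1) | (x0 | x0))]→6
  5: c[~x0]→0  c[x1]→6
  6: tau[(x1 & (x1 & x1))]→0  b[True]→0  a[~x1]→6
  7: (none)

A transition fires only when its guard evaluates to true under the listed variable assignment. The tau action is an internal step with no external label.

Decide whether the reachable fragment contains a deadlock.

R = {0,2}
  0: a→2  tau→0  [deg 2]
  2: ∅  [STUCK]
Path to 2: a

Answer: DEADLOCK at state 2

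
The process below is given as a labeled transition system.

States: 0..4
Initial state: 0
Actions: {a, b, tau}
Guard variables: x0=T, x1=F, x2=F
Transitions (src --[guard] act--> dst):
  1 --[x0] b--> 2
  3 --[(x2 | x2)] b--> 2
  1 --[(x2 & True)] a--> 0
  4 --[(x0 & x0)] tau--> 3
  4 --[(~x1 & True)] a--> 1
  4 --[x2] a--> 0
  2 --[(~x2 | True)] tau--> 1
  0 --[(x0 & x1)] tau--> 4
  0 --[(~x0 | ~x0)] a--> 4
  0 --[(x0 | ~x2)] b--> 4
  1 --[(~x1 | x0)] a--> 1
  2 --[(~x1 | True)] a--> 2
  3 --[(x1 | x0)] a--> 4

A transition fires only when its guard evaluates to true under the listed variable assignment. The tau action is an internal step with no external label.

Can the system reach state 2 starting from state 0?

Answer: REACHABLE

Trace:
Guard filter leaves 8 enabled edge(s).
L0 = {0}
L1 = {4}  now seen {0,4}
L2 = {1,3}  now seen {0,1,3,4}
L3 = {2}  now seen {0,1,2,3,4}
R = {0,1,2,3,4}
trace reaching 2: b·a·b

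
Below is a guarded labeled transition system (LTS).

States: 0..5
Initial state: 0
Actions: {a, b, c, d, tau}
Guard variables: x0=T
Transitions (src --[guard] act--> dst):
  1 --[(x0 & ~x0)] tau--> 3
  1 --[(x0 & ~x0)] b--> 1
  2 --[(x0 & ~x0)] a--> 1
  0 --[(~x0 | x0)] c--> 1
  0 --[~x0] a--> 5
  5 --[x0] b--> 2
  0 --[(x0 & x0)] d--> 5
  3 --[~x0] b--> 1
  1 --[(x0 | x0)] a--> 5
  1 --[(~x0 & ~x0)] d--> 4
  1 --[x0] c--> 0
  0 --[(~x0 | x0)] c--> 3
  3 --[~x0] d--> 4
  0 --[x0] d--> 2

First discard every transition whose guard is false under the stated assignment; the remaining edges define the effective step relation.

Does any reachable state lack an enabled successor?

Reachable = {0,1,2,3,5}
  0: c→1  c→3  d→2  d→5  [deg 4]
  1: a→5  c→0  [deg 2]
  2: ∅  [no exit]
  3: ∅  [no exit]
  5: b→2  [deg 1]
Path to 2: d

Answer: DEADLOCK at state 2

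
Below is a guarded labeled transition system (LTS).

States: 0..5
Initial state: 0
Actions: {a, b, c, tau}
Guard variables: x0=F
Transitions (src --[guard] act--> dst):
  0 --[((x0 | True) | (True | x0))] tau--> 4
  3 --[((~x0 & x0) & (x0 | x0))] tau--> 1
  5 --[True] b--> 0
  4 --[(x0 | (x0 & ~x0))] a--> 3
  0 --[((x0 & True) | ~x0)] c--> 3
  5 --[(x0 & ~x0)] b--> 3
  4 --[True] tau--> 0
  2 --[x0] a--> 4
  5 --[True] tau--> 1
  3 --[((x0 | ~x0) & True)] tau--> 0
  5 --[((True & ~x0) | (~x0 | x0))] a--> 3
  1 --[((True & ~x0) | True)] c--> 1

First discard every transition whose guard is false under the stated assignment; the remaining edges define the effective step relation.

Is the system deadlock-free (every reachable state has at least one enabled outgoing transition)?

Answer: DEADLOCK-FREE

Trace:
R = {0,3,4}
  0: c→3  tau→4  [deg 2]
  3: tau→0  [deg 1]
  4: tau→0  [deg 1]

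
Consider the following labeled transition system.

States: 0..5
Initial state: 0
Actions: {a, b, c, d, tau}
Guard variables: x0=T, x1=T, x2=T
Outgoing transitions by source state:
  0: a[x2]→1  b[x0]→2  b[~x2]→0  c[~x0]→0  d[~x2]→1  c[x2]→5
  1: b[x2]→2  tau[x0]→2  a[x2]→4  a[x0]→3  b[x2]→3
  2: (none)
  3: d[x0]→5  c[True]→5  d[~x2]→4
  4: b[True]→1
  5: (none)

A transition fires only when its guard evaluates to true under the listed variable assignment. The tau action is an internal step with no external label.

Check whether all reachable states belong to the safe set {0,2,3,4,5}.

Answer: INVARIANT VIOLATED at state 1

Trace:
Allowed set {0,2,3,4,5}
R = {0,1,2,3,4,5}
  0: safe
  1: VIOLATES
  2: safe
  3: safe
  4: safe
  5: safe
witness against invariant: a → 1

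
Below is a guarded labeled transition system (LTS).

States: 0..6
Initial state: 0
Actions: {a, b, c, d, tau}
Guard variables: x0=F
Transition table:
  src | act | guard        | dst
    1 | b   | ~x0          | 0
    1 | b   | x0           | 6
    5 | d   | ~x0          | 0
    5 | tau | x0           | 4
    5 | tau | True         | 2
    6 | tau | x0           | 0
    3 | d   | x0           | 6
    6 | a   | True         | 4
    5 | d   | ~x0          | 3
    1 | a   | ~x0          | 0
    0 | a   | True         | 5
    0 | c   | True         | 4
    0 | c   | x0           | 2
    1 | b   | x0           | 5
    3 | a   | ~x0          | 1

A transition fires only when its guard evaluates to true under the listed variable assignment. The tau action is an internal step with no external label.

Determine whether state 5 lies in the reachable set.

After dropping false guards: 9 live edges.
depth 0: {0}
depth 1: {4,5}  cumulative {0,4,5}
depth 2: {2,3}  cumulative {0,2,3,4,5}
depth 3: {1}  cumulative {0,1,2,3,4,5}
Reachable = {0,1,2,3,4,5}
witness 5: a

Answer: REACHABLE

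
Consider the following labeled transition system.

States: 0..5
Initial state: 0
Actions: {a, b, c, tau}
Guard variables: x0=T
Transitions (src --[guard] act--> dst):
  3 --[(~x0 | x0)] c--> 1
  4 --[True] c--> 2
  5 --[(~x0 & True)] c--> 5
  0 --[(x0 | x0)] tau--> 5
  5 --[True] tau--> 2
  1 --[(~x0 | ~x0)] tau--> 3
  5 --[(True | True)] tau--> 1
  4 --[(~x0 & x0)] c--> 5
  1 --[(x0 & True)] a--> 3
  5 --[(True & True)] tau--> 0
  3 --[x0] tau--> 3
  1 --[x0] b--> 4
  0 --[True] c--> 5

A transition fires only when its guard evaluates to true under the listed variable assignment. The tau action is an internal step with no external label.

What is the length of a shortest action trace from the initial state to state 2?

Answer: 2

Trace:
BFS to 2:
  depth 0: {0}
  depth 1: {5}
  depth 2: {1,2}
depth(2)=2, e.g. c·tau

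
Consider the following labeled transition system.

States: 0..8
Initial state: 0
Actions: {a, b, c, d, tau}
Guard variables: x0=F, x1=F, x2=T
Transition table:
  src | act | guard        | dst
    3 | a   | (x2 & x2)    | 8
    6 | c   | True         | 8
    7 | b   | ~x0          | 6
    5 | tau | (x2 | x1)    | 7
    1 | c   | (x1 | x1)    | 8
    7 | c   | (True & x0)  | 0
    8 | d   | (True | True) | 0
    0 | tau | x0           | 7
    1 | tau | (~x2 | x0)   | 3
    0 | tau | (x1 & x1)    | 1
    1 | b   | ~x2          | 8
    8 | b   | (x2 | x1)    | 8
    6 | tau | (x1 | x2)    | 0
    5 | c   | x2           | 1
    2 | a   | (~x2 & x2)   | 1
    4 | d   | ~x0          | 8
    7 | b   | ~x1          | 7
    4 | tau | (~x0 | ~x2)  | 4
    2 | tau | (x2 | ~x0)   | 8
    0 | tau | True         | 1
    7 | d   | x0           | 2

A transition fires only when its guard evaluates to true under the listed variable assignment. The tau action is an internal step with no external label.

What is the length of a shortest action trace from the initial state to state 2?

Answer: UNREACHABLE

Working:
Breadth-first toward 2:
  L0 = {0}
  L1 = {1}
2 never appears.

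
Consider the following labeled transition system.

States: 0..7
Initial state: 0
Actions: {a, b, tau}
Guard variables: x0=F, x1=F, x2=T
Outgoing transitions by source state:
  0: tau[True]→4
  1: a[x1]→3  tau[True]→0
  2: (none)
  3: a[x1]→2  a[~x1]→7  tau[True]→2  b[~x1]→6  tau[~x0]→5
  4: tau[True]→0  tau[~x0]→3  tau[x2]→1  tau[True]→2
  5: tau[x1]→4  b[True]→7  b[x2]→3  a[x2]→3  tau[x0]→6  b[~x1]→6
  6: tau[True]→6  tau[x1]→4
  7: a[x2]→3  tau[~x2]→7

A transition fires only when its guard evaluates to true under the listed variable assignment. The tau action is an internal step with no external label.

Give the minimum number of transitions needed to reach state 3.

Answer: 2

Trace:
BFS to 3:
  Layer 0: {0}
  Layer 1: {4}
  Layer 2: {1,2,3}
depth(3)=2, e.g. tau·tau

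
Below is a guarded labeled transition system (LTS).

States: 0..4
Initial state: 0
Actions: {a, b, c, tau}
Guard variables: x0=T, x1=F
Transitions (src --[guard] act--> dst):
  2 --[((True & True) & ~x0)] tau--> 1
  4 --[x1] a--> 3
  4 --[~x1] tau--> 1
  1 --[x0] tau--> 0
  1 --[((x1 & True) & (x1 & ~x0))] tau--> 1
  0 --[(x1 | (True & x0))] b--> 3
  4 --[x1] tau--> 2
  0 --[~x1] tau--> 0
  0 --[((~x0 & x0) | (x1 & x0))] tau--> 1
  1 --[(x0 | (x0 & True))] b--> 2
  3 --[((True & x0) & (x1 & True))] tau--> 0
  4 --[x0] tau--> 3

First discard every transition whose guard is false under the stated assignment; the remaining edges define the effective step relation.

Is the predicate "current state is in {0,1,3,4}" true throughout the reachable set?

Answer: INVARIANT HOLDS

Analysis:
Safe = {0,1,3,4}
R = {0,3}
  0: ✓
  3: ✓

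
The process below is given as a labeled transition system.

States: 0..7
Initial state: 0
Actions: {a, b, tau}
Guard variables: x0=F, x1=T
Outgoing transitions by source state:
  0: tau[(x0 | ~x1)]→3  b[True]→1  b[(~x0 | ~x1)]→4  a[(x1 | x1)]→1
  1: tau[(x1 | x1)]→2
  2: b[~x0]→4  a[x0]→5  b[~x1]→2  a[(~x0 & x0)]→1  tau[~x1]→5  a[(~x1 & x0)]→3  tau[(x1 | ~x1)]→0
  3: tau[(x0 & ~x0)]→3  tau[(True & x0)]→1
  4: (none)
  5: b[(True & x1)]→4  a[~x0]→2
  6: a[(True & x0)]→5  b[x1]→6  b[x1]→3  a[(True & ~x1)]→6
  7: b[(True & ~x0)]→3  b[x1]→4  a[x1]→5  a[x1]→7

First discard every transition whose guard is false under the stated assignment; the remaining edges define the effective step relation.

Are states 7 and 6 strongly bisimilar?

Compute ~ classes (split until stable):
  round 0: {{0,1,2,3,4,5,6,7}}
  round 1: {{0,5,7},{1},{2},{3,4},{6}}
  round 2: {{0},{1},{2},{3,4},{5},{6},{7}}
stable after 3 split(s): 7 block(s)
class of 7: {7}; class of 6: {6}

Answer: NOT BISIMILAR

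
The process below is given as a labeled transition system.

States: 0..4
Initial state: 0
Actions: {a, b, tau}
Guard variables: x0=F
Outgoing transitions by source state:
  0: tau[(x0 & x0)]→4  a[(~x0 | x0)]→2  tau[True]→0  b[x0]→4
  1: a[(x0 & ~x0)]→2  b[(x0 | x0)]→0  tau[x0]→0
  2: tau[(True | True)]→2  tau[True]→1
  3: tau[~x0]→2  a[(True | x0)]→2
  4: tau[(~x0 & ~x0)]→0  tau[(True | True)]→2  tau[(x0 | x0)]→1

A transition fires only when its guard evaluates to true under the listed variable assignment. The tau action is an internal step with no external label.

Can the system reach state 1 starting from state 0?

Answer: REACHABLE

Working:
After dropping false guards: 8 live edges.
L0 = {0}
L1 = {2}  total {0,2}
L2 = {1}  total {0,1,2}
Reachable = {0,1,2}
witness 1: a·tau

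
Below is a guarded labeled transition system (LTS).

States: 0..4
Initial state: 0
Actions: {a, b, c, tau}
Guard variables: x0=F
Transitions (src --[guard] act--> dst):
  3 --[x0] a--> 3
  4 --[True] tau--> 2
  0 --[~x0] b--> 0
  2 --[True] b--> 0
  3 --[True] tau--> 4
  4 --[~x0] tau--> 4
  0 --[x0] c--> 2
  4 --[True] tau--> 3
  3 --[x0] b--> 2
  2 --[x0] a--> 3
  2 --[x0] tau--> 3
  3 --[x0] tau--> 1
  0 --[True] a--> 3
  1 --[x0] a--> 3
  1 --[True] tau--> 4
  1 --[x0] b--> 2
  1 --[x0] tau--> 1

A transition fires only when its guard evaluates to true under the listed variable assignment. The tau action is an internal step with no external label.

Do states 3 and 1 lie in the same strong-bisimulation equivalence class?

Compute ~ classes (split until stable):
  π0 = {{0,1,2,3,4}}
  π1 = {{0},{1,3,4},{2}}
  π2 = {{0},{1,3},{2},{4}}
4 equivalence class(es) (converged in 3)
3∈{1,3}, 1∈{1,3}

Answer: BISIMILAR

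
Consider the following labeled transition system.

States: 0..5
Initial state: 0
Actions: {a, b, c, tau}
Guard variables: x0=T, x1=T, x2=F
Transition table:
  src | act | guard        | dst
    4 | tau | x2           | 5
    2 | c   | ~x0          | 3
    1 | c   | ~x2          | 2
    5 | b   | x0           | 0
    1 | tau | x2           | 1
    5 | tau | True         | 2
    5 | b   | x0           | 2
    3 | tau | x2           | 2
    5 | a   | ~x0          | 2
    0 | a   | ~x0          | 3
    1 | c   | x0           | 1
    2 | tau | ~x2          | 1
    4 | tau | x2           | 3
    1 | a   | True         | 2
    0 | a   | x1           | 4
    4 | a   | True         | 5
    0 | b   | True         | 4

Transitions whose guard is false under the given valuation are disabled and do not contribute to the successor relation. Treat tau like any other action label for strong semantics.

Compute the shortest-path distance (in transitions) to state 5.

Answer: 2

Working:
Layered search for 5:
  depth 0: {0}
  depth 1: {4}
  depth 2: {5}
first hit 5 at d=2 via a·a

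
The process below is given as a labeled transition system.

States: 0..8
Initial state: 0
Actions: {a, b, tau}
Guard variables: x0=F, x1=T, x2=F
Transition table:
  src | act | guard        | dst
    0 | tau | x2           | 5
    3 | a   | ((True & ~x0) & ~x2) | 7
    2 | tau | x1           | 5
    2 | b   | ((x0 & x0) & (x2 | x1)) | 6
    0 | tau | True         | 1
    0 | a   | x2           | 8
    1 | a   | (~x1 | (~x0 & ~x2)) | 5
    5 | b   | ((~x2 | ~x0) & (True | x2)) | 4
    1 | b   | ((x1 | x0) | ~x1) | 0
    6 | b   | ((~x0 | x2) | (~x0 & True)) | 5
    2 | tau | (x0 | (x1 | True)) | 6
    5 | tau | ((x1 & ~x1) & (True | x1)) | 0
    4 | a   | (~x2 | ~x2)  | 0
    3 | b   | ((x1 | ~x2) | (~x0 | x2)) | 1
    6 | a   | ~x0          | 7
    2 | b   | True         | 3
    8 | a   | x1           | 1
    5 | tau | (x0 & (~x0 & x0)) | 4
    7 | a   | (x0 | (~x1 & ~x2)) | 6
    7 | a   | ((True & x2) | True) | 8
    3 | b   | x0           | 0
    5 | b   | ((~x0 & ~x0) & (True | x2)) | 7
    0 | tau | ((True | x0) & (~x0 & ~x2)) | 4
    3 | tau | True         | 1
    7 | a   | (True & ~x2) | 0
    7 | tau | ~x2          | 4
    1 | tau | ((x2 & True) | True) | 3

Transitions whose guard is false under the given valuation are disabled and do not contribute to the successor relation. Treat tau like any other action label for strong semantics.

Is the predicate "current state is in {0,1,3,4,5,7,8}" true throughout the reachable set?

Answer: INVARIANT HOLDS

Trace:
Allowed set {0,1,3,4,5,7,8}
Reachable = {0,1,3,4,5,7,8}
  0: safe
  1: safe
  3: safe
  4: safe
  5: safe
  7: safe
  8: safe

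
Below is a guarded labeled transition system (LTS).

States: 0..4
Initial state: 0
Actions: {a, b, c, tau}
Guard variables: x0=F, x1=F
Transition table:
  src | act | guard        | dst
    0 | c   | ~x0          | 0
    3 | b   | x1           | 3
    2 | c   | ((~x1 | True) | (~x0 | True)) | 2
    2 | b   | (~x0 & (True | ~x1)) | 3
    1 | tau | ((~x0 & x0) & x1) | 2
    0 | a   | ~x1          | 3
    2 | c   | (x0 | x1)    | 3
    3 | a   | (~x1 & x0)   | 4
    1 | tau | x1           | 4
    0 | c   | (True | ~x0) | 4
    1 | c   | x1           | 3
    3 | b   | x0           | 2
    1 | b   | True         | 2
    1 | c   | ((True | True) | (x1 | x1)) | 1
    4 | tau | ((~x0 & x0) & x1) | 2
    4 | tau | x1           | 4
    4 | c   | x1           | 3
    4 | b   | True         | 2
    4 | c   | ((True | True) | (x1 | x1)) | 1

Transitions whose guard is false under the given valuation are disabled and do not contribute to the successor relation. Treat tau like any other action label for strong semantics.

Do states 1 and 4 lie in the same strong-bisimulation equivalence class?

Bisimulation quotient by refinement:
  π0 = {{0,1,2,3,4}}
  π1 = {{0},{1,2,4},{3}}
  π2 = {{0},{1,4},{2},{3}}
stable after 3 split(s): 4 block(s)
class of 1: {1,4}; class of 4: {1,4}

Answer: BISIMILAR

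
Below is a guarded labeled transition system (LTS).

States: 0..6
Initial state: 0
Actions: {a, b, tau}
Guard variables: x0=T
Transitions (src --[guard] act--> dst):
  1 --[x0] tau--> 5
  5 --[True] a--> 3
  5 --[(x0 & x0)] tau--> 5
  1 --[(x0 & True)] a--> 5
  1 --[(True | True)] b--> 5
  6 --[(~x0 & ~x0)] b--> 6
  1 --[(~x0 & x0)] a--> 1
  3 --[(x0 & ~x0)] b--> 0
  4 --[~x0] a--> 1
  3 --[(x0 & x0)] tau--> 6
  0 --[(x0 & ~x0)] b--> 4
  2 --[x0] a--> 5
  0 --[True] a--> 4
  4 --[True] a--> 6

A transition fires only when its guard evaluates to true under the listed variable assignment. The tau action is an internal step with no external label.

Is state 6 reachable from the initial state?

Answer: REACHABLE

Analysis:
9 transition(s) survive guard evaluation.
L0 = {0}
L1 = {4}  now seen {0,4}
L2 = {6}  now seen {0,4,6}
Reach set: {0,4,6}
witness 6: a·a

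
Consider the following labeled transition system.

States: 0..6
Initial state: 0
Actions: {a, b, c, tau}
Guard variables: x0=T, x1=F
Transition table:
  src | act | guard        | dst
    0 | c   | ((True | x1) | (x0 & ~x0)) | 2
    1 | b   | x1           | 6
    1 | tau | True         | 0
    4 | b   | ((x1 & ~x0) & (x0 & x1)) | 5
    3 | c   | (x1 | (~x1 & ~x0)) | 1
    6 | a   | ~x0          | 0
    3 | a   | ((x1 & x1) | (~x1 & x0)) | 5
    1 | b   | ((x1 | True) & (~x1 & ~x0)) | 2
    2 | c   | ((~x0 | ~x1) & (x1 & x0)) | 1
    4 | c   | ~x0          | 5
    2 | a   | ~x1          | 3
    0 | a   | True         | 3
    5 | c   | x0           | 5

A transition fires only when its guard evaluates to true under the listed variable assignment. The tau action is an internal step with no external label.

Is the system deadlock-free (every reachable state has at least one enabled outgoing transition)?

Answer: DEADLOCK-FREE

Analysis:
Reachable = {0,2,3,5}
  0: a→3  c→2  [2 exit(s)]
  2: a→3  [1 exit(s)]
  3: a→5  [1 exit(s)]
  5: c→5  [1 exit(s)]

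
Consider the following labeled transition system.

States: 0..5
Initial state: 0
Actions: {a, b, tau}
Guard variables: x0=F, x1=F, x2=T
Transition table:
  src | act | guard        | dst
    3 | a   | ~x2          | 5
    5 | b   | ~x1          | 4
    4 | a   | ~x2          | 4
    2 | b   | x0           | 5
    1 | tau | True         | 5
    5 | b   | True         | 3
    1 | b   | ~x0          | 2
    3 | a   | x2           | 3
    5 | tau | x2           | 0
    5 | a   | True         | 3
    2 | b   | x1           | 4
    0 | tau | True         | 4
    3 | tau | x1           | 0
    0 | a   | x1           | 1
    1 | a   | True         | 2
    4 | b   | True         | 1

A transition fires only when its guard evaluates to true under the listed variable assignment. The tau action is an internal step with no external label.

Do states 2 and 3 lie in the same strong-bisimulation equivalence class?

Refine partition for ~:
  π0 = {{0,1,2,3,4,5}}
  π1 = {{0},{1,5},{2},{3},{4}}
  π2 = {{0},{1},{2},{3},{4},{5}}
6 equivalence class(es) (converged in 3)
2∈{2}, 3∈{3}

Answer: NOT BISIMILAR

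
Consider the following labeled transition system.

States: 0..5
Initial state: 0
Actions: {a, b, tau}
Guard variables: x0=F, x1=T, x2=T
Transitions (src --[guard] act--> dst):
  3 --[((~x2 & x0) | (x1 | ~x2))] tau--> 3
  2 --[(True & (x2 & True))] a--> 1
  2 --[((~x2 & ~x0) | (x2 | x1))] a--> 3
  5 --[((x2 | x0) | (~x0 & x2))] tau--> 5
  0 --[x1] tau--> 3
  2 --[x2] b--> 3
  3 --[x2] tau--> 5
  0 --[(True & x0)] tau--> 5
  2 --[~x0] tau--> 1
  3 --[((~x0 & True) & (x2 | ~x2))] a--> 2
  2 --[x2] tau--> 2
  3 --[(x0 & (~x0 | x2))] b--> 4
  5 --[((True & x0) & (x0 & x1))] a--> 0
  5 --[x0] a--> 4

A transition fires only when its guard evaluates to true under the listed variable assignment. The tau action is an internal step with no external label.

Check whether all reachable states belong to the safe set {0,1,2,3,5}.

Answer: INVARIANT HOLDS

Trace:
Inv-set: {0,1,2,3,5}
Reach set: {0,1,2,3,5}
  0: ok
  1: ok
  2: ok
  3: ok
  5: ok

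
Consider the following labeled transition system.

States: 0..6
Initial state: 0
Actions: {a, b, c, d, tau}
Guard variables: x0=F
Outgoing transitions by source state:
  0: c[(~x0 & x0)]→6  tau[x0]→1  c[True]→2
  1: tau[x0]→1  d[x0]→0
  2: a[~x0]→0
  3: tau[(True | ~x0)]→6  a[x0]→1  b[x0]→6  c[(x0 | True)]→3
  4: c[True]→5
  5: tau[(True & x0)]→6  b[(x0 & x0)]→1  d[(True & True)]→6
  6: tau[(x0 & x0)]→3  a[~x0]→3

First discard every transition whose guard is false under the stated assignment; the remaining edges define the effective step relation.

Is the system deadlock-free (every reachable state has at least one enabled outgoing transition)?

Answer: DEADLOCK-FREE

Working:
Reachable = {0,2}
  0: c→2  [deg 1]
  2: a→0  [deg 1]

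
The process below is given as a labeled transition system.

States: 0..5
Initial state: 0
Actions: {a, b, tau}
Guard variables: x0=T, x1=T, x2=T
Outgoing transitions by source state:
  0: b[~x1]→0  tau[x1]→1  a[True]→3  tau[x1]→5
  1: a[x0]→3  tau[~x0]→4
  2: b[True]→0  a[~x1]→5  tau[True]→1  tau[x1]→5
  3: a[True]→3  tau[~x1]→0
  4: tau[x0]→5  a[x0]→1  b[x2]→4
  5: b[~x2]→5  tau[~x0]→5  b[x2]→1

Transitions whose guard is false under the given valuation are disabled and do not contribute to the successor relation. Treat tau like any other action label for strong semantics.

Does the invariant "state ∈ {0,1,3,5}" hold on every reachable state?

Answer: INVARIANT HOLDS

Analysis:
Allowed set {0,1,3,5}
Reachable = {0,1,3,5}
  0: ✓
  1: ✓
  3: ✓
  5: ✓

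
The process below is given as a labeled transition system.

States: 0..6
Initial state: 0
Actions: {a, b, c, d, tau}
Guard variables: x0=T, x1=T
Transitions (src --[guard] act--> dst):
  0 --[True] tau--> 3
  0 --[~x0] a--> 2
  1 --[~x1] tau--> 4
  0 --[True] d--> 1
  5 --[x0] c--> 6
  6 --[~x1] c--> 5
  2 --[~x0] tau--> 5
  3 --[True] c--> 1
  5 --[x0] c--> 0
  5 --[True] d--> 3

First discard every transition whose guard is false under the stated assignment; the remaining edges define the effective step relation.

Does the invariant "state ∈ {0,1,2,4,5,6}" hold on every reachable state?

Allowed set {0,1,2,4,5,6}
Reachable = {0,1,3}
  0: ok
  1: ok
  3: ✗ unsafe
reach 3 via tau — violates

Answer: INVARIANT VIOLATED at state 3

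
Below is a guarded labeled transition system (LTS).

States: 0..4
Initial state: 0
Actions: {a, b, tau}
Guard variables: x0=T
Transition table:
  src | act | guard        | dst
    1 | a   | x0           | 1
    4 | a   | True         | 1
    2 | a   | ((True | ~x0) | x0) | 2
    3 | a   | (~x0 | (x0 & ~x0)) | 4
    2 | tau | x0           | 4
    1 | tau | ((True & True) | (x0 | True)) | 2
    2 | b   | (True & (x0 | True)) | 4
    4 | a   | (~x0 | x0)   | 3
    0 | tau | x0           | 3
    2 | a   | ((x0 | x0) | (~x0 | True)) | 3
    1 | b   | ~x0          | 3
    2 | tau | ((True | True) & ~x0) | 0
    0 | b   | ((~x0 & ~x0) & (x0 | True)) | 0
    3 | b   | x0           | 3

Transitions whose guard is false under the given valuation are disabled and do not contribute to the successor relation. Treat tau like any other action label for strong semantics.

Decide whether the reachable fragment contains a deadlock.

Answer: DEADLOCK-FREE

Working:
R = {0,3}
  0: tau→3  [deg 1]
  3: b→3  [deg 1]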